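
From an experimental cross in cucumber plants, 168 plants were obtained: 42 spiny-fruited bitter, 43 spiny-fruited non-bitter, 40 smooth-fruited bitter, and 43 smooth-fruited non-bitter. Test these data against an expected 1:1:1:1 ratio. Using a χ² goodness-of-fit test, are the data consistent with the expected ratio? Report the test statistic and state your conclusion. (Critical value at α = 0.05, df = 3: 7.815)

0.143; consistent

Under the 1:1:1:1 hypothesis (Σ ratio = 4, N = 168):
  spiny-fruited bitter: 168 × 1/4 = 42
  spiny-fruited non-bitter: 168 × 1/4 = 42
  smooth-fruited bitter: 168 × 1/4 = 42
  smooth-fruited non-bitter: 168 × 1/4 = 42
χ² = Σ (O − E)² / E
  spiny-fruited bitter: (42 − 42)² / 42 = 0.0000
  spiny-fruited non-bitter: (43 − 42)² / 42 = 0.0238
  smooth-fruited bitter: (40 − 42)² / 42 = 0.0952
  smooth-fruited non-bitter: (43 − 42)² / 42 = 0.0238
χ² = 0.0000 + 0.0238 + 0.0952 + 0.0238 = 0.1428 ≈ 0.143
Degrees of freedom = 4 − 1 = 3; critical value at α = 0.05 is 7.815.
Since 0.143 < 7.815, we fail to reject the null hypothesis — the data are consistent with the 1:1:1:1 ratio.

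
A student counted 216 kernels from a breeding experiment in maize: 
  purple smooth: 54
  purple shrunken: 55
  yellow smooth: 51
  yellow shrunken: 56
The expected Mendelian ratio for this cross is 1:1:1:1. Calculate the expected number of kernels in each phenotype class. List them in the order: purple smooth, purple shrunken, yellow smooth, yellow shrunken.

Under the 1:1:1:1 hypothesis (Σ ratio = 4, N = 216):
  purple smooth: 216 × 1/4 = 54
  purple shrunken: 216 × 1/4 = 54
  yellow smooth: 216 × 1/4 = 54
  yellow shrunken: 216 × 1/4 = 54

54, 54, 54, 54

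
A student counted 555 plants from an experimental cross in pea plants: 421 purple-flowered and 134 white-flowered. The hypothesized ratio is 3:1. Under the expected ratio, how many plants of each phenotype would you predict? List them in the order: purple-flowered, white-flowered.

416.25, 138.75

Expected counts for N = 555 under a 3:1 ratio (total parts = 4):
  purple-flowered: 555 × 3/4 = 416.25
  white-flowered: 555 × 1/4 = 138.75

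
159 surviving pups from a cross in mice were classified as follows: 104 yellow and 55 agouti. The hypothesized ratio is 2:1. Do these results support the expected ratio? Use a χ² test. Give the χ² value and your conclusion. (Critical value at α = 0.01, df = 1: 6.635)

Expected counts for N = 159 under a 2:1 ratio (total parts = 3):
  yellow: 159 × 2/3 = 106
  agouti: 159 × 1/3 = 53
χ² = Σ (O − E)² / E
  yellow: (104 − 106)² / 106 = 0.0377
  agouti: (55 − 53)² / 53 = 0.0755
χ² = 0.0377 + 0.0755 = 0.1132 ≈ 0.113
Degrees of freedom = 2 − 1 = 1; critical value at α = 0.01 is 6.635.
Since 0.113 < 6.635, we fail to reject the null hypothesis — the data are consistent with the 2:1 ratio.

0.113; consistent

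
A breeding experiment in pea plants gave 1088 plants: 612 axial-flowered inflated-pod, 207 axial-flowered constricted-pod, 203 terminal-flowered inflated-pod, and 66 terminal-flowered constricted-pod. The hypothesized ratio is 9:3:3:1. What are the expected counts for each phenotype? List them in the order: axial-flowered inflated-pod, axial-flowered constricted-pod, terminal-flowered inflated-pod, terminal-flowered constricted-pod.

612, 204, 204, 68

Under the 9:3:3:1 hypothesis (Σ ratio = 16, N = 1088):
  axial-flowered inflated-pod: 1088 × 9/16 = 612
  axial-flowered constricted-pod: 1088 × 3/16 = 204
  terminal-flowered inflated-pod: 1088 × 3/16 = 204
  terminal-flowered constricted-pod: 1088 × 1/16 = 68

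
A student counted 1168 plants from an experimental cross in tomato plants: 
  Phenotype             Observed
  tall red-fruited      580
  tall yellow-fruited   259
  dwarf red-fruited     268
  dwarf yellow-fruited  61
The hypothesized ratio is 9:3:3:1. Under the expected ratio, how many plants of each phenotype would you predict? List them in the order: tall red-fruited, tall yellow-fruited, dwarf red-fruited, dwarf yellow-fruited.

657, 219, 219, 73

Under the 9:3:3:1 hypothesis (Σ ratio = 16, N = 1168):
  tall red-fruited: 1168 × 9/16 = 657
  tall yellow-fruited: 1168 × 3/16 = 219
  dwarf red-fruited: 1168 × 3/16 = 219
  dwarf yellow-fruited: 1168 × 1/16 = 73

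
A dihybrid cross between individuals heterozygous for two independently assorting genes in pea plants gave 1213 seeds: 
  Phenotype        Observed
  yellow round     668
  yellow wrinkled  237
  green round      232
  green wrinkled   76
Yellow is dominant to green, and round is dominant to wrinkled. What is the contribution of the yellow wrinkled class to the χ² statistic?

0.402

A dihybrid F₂ with independent assortment and complete dominance at both loci gives a 9:3:3:1 phenotypic ratio.
Total ratio parts = 16. Expected numbers out of 1213:
  yellow round: 1213 × 9/16 = 682.3125
  yellow wrinkled: 1213 × 3/16 = 227.4375
  green round: 1213 × 3/16 = 227.4375
  green wrinkled: 1213 × 1/16 = 75.8125
Contribution of yellow wrinkled: (237 − 227.4375)² / 227.4375 = 0.4021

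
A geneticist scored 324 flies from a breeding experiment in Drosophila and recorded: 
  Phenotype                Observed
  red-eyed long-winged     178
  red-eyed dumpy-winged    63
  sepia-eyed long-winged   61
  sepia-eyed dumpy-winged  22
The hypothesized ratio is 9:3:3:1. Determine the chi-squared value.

Total ratio parts = 16. Expected numbers out of 324:
  red-eyed long-winged: 324 × 9/16 = 182.25
  red-eyed dumpy-winged: 324 × 3/16 = 60.75
  sepia-eyed long-winged: 324 × 3/16 = 60.75
  sepia-eyed dumpy-winged: 324 × 1/16 = 20.25
χ² = Σ (O − E)² / E
  red-eyed long-winged: (178 − 182.25)² / 182.25 = 0.0991
  red-eyed dumpy-winged: (63 − 60.75)² / 60.75 = 0.0833
  sepia-eyed long-winged: (61 − 60.75)² / 60.75 = 0.0010
  sepia-eyed dumpy-winged: (22 − 20.25)² / 20.25 = 0.1512
χ² = 0.0991 + 0.0833 + 0.0010 + 0.1512 = 0.3346 ≈ 0.335

0.335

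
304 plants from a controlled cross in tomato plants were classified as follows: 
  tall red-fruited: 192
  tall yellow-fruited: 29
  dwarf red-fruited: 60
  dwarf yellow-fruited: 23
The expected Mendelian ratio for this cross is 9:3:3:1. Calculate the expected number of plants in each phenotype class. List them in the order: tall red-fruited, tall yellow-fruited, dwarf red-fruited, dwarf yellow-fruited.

171, 57, 57, 19

Under the 9:3:3:1 hypothesis (Σ ratio = 16, N = 304):
  tall red-fruited: 304 × 9/16 = 171
  tall yellow-fruited: 304 × 3/16 = 57
  dwarf red-fruited: 304 × 3/16 = 57
  dwarf yellow-fruited: 304 × 1/16 = 19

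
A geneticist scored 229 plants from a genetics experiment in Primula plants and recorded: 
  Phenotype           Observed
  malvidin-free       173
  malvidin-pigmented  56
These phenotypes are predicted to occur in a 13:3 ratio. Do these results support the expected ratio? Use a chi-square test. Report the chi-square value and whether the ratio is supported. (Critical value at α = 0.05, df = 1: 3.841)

4.891; not consistent

Under the 13:3 hypothesis (Σ ratio = 16, N = 229):
  malvidin-free: 229 × 13/16 = 186.0625
  malvidin-pigmented: 229 × 3/16 = 42.9375
χ² = Σ (O − E)² / E
  malvidin-free: (173 − 186.0625)² / 186.0625 = 0.9171
  malvidin-pigmented: (56 − 42.9375)² / 42.9375 = 3.9739
χ² = 0.9171 + 3.9739 = 4.891
Degrees of freedom = 2 − 1 = 1; critical value at α = 0.05 is 3.841.
Since 4.891 > 3.841, we reject the null hypothesis — the data do not fit the 13:3 ratio.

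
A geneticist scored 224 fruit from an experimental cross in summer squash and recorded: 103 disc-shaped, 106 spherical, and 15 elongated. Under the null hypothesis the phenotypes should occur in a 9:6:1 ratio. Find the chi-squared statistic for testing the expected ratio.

Under the 9:6:1 hypothesis (Σ ratio = 16, N = 224):
  disc-shaped: 224 × 9/16 = 126
  spherical: 224 × 6/16 = 84
  elongated: 224 × 1/16 = 14
χ² = Σ (O − E)² / E
  disc-shaped: (103 − 126)² / 126 = 4.1984
  spherical: (106 − 84)² / 84 = 5.7619
  elongated: (15 − 14)² / 14 = 0.0714
χ² = 4.1984 + 5.7619 + 0.0714 = 10.0317 ≈ 10.032

10.032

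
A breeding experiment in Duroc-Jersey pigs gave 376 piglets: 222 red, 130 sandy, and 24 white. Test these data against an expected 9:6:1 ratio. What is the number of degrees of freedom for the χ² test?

2

A goodness-of-fit test with 3 phenotype classes has df = 3 − 1 = 2.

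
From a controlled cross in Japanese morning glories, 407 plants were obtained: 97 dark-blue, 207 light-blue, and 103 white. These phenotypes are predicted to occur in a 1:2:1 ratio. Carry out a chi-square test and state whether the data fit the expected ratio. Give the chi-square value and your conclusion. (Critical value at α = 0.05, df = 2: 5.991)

0.297; consistent

Total ratio parts = 4. Expected numbers out of 407:
  dark-blue: 407 × 1/4 = 101.75
  light-blue: 407 × 2/4 = 203.5
  white: 407 × 1/4 = 101.75
χ² = Σ (O − E)² / E
  dark-blue: (97 − 101.75)² / 101.75 = 0.2217
  light-blue: (207 − 203.5)² / 203.5 = 0.0602
  white: (103 − 101.75)² / 101.75 = 0.0154
χ² = 0.2217 + 0.0602 + 0.0154 = 0.2973 ≈ 0.297
Degrees of freedom = 3 − 1 = 2; critical value at α = 0.05 is 5.991.
Since 0.297 < 5.991, we fail to reject the null hypothesis — the data are consistent with the 1:2:1 ratio.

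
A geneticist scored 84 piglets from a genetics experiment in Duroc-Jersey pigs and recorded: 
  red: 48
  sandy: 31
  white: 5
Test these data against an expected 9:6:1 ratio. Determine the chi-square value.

Total ratio parts = 16. Expected numbers out of 84:
  red: 84 × 9/16 = 47.25
  sandy: 84 × 6/16 = 31.5
  white: 84 × 1/16 = 5.25
χ² = Σ (O − E)² / E
  red: (48 − 47.25)² / 47.25 = 0.0119
  sandy: (31 − 31.5)² / 31.5 = 0.0079
  white: (5 − 5.25)² / 5.25 = 0.0119
χ² = 0.0119 + 0.0079 + 0.0119 = 0.0317 ≈ 0.032

0.032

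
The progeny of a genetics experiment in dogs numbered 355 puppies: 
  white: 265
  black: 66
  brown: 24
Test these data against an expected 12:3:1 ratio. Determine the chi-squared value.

Total ratio parts = 16. Expected numbers out of 355:
  white: 355 × 12/16 = 266.25
  black: 355 × 3/16 = 66.5625
  brown: 355 × 1/16 = 22.1875
χ² = Σ (O − E)² / E
  white: (265 − 266.25)² / 266.25 = 0.0059
  black: (66 − 66.5625)² / 66.5625 = 0.0048
  brown: (24 − 22.1875)² / 22.1875 = 0.1481
χ² = 0.0059 + 0.0048 + 0.1481 = 0.1588 ≈ 0.159

0.159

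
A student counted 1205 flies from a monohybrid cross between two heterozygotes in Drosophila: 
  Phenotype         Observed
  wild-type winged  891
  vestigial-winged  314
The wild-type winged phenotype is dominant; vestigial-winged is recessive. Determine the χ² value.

0.720

For a monohybrid cross between heterozygotes with complete dominance, the expected phenotypic ratio is 3:1.
Total ratio parts = 4. Expected numbers out of 1205:
  wild-type winged: 1205 × 3/4 = 903.75
  vestigial-winged: 1205 × 1/4 = 301.25
χ² = Σ (O − E)² / E
  wild-type winged: (891 − 903.75)² / 903.75 = 0.1799
  vestigial-winged: (314 − 301.25)² / 301.25 = 0.5396
χ² = 0.1799 + 0.5396 = 0.7195 ≈ 0.720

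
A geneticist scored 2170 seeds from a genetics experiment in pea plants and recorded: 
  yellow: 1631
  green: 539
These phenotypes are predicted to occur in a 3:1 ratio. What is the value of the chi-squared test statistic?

0.030

Expected counts for N = 2170 under a 3:1 ratio (total parts = 4):
  yellow: 2170 × 3/4 = 1627.5
  green: 2170 × 1/4 = 542.5
χ² = Σ (O − E)² / E
  yellow: (1631 − 1627.5)² / 1627.5 = 0.0075
  green: (539 − 542.5)² / 542.5 = 0.0226
χ² = 0.0075 + 0.0226 = 0.0301 ≈ 0.030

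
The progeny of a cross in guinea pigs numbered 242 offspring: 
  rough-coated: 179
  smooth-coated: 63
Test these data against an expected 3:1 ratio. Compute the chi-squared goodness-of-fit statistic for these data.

0.138

Expected counts for N = 242 under a 3:1 ratio (total parts = 4):
  rough-coated: 242 × 3/4 = 181.5
  smooth-coated: 242 × 1/4 = 60.5
χ² = Σ (O − E)² / E
  rough-coated: (179 − 181.5)² / 181.5 = 0.0344
  smooth-coated: (63 − 60.5)² / 60.5 = 0.1033
χ² = 0.0344 + 0.1033 = 0.1377 ≈ 0.138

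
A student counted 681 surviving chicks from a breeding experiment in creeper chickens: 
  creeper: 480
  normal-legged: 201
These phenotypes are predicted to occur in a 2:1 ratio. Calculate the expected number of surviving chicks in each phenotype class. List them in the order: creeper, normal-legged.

454, 227

Total ratio parts = 3. Expected numbers out of 681:
  creeper: 681 × 2/3 = 454
  normal-legged: 681 × 1/3 = 227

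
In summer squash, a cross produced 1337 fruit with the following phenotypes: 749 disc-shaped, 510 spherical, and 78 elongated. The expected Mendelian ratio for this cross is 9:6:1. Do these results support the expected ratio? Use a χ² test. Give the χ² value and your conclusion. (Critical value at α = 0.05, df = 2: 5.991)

Expected counts for N = 1337 under a 9:6:1 ratio (total parts = 16):
  disc-shaped: 1337 × 9/16 = 752.0625
  spherical: 1337 × 6/16 = 501.375
  elongated: 1337 × 1/16 = 83.5625
χ² = Σ (O − E)² / E
  disc-shaped: (749 − 752.0625)² / 752.0625 = 0.0125
  spherical: (510 − 501.375)² / 501.375 = 0.1484
  elongated: (78 − 83.5625)² / 83.5625 = 0.3703
χ² = 0.0125 + 0.1484 + 0.3703 = 0.5312 ≈ 0.531
Degrees of freedom = 3 − 1 = 2; critical value at α = 0.05 is 5.991.
Since 0.531 < 5.991, we fail to reject the null hypothesis — the data are consistent with the 9:6:1 ratio.

0.531; consistent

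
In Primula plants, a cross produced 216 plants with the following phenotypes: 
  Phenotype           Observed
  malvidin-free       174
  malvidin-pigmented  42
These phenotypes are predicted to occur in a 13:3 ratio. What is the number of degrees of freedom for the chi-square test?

1

A goodness-of-fit test with 2 phenotype classes has df = 2 − 1 = 1.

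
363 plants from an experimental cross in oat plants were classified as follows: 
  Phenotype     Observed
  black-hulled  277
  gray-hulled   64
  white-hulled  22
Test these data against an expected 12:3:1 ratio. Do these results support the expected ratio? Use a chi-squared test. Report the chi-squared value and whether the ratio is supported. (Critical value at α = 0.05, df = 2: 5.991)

Under the 12:3:1 hypothesis (Σ ratio = 16, N = 363):
  black-hulled: 363 × 12/16 = 272.25
  gray-hulled: 363 × 3/16 = 68.0625
  white-hulled: 363 × 1/16 = 22.6875
χ² = Σ (O − E)² / E
  black-hulled: (277 − 272.25)² / 272.25 = 0.0829
  gray-hulled: (64 − 68.0625)² / 68.0625 = 0.2425
  white-hulled: (22 − 22.6875)² / 22.6875 = 0.0208
χ² = 0.0829 + 0.2425 + 0.0208 = 0.3462 ≈ 0.346
Degrees of freedom = 3 − 1 = 2; critical value at α = 0.05 is 5.991.
Since 0.346 < 5.991, we fail to reject the null hypothesis — the data are consistent with the 12:3:1 ratio.

0.346; consistent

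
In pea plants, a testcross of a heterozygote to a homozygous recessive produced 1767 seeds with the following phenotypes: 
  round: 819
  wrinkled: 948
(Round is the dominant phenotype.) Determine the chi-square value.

A testcross of a heterozygote (Aa × aa) gives a 1:1 phenotypic ratio.
Total ratio parts = 2. Expected numbers out of 1767:
  round: 1767 × 1/2 = 883.5
  wrinkled: 1767 × 1/2 = 883.5
χ² = Σ (O − E)² / E
  round: (819 − 883.5)² / 883.5 = 4.7088
  wrinkled: (948 − 883.5)² / 883.5 = 4.7088
χ² = 4.7088 + 4.7088 = 9.4176 ≈ 9.418

9.418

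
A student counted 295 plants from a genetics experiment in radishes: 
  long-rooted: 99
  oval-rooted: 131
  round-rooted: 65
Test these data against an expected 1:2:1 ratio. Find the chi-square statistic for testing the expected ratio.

Total ratio parts = 4. Expected numbers out of 295:
  long-rooted: 295 × 1/4 = 73.75
  oval-rooted: 295 × 2/4 = 147.5
  round-rooted: 295 × 1/4 = 73.75
χ² = Σ (O − E)² / E
  long-rooted: (99 − 73.75)² / 73.75 = 8.6449
  oval-rooted: (131 − 147.5)² / 147.5 = 1.8458
  round-rooted: (65 − 73.75)² / 73.75 = 1.0381
χ² = 8.6449 + 1.8458 + 1.0381 = 11.5288 ≈ 11.529

11.529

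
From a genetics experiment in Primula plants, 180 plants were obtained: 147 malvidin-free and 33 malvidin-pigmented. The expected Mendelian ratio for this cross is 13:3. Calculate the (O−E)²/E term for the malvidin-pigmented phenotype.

Expected counts for N = 180 under a 13:3 ratio (total parts = 16):
  malvidin-free: 180 × 13/16 = 146.25
  malvidin-pigmented: 180 × 3/16 = 33.75
Contribution of malvidin-pigmented: (33 − 33.75)² / 33.75 = 0.0167

0.017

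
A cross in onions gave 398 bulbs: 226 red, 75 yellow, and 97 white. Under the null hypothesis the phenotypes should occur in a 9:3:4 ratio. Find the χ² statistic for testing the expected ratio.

0.085

Expected counts for N = 398 under a 9:3:4 ratio (total parts = 16):
  red: 398 × 9/16 = 223.875
  yellow: 398 × 3/16 = 74.625
  white: 398 × 4/16 = 99.5
χ² = Σ (O − E)² / E
  red: (226 − 223.875)² / 223.875 = 0.0202
  yellow: (75 − 74.625)² / 74.625 = 0.0019
  white: (97 − 99.5)² / 99.5 = 0.0628
χ² = 0.0202 + 0.0019 + 0.0628 = 0.0849 ≈ 0.085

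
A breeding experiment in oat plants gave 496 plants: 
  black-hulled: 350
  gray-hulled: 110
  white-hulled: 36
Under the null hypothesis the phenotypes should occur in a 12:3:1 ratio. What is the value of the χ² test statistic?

Under the 12:3:1 hypothesis (Σ ratio = 16, N = 496):
  black-hulled: 496 × 12/16 = 372
  gray-hulled: 496 × 3/16 = 93
  white-hulled: 496 × 1/16 = 31
χ² = Σ (O − E)² / E
  black-hulled: (350 − 372)² / 372 = 1.3011
  gray-hulled: (110 − 93)² / 93 = 3.1075
  white-hulled: (36 − 31)² / 31 = 0.8065
χ² = 1.3011 + 3.1075 + 0.8065 = 5.2151 ≈ 5.215

5.215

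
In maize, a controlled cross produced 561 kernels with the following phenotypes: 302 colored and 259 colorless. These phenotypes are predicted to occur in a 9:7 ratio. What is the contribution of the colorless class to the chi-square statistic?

Expected counts for N = 561 under a 9:7 ratio (total parts = 16):
  colored: 561 × 9/16 = 315.5625
  colorless: 561 × 7/16 = 245.4375
Contribution of colorless: (259 − 245.4375)² / 245.4375 = 0.7494

0.749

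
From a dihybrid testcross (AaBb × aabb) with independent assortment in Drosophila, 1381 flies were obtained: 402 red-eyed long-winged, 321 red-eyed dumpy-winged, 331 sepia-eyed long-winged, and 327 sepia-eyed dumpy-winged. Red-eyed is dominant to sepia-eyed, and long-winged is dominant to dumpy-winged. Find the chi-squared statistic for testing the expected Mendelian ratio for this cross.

A dihybrid testcross with independent assortment gives a 1:1:1:1 ratio.
Expected counts for N = 1381 under a 1:1:1:1 ratio (total parts = 4):
  red-eyed long-winged: 1381 × 1/4 = 345.25
  red-eyed dumpy-winged: 1381 × 1/4 = 345.25
  sepia-eyed long-winged: 1381 × 1/4 = 345.25
  sepia-eyed dumpy-winged: 1381 × 1/4 = 345.25
χ² = Σ (O − E)² / E
  red-eyed long-winged: (402 − 345.25)² / 345.25 = 9.3282
  red-eyed dumpy-winged: (321 − 345.25)² / 345.25 = 1.7033
  sepia-eyed long-winged: (331 − 345.25)² / 345.25 = 0.5882
  sepia-eyed dumpy-winged: (327 − 345.25)² / 345.25 = 0.9647
χ² = 9.3282 + 1.7033 + 0.5882 + 0.9647 = 12.5844 ≈ 12.584

12.584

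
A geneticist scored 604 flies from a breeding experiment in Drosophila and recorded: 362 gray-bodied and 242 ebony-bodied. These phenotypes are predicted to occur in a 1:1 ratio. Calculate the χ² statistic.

23.841

The 1:1 ratio has 2 parts, so with N = 604 the expected counts are:
  gray-bodied: 604 × 1/2 = 302
  ebony-bodied: 604 × 1/2 = 302
χ² = Σ (O − E)² / E
  gray-bodied: (362 − 302)² / 302 = 11.9205
  ebony-bodied: (242 − 302)² / 302 = 11.9205
χ² = 11.9205 + 11.9205 = 23.841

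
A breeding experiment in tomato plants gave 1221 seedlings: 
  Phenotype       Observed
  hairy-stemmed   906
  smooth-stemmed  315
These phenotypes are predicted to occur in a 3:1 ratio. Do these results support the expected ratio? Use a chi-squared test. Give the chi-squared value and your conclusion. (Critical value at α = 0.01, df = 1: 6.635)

0.415; consistent

Under the 3:1 hypothesis (Σ ratio = 4, N = 1221):
  hairy-stemmed: 1221 × 3/4 = 915.75
  smooth-stemmed: 1221 × 1/4 = 305.25
χ² = Σ (O − E)² / E
  hairy-stemmed: (906 − 915.75)² / 915.75 = 0.1038
  smooth-stemmed: (315 − 305.25)² / 305.25 = 0.3114
χ² = 0.1038 + 0.3114 = 0.4152 ≈ 0.415
Degrees of freedom = 2 − 1 = 1; critical value at α = 0.01 is 6.635.
Since 0.415 < 6.635, we fail to reject the null hypothesis — the data are consistent with the 3:1 ratio.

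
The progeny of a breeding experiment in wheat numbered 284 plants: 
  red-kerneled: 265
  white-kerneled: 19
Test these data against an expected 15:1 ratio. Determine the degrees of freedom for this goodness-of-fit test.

1

A goodness-of-fit test with 2 phenotype classes has df = 2 − 1 = 1.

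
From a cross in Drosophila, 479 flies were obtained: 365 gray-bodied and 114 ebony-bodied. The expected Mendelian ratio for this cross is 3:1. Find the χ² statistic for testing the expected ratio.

Under the 3:1 hypothesis (Σ ratio = 4, N = 479):
  gray-bodied: 479 × 3/4 = 359.25
  ebony-bodied: 479 × 1/4 = 119.75
χ² = Σ (O − E)² / E
  gray-bodied: (365 − 359.25)² / 359.25 = 0.0920
  ebony-bodied: (114 − 119.75)² / 119.75 = 0.2761
χ² = 0.0920 + 0.2761 = 0.3681 ≈ 0.368

0.368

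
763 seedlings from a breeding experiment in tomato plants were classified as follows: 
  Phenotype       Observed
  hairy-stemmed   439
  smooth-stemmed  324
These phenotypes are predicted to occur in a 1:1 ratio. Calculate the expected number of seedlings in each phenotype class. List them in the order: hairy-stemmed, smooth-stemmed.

Total ratio parts = 2. Expected numbers out of 763:
  hairy-stemmed: 763 × 1/2 = 381.5
  smooth-stemmed: 763 × 1/2 = 381.5

381.5, 381.5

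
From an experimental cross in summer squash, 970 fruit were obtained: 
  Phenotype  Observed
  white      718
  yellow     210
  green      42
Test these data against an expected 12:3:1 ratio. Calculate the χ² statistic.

10.195

The 12:3:1 ratio has 16 parts, so with N = 970 the expected counts are:
  white: 970 × 12/16 = 727.5
  yellow: 970 × 3/16 = 181.875
  green: 970 × 1/16 = 60.625
χ² = Σ (O − E)² / E
  white: (718 − 727.5)² / 727.5 = 0.1241
  yellow: (210 − 181.875)² / 181.875 = 4.3492
  green: (42 − 60.625)² / 60.625 = 5.7219
χ² = 0.1241 + 4.3492 + 5.7219 = 10.1952 ≈ 10.195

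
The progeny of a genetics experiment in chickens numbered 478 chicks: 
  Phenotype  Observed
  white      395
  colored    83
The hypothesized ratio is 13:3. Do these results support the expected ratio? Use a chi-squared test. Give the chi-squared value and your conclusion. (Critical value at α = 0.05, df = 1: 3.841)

The 13:3 ratio has 16 parts, so with N = 478 the expected counts are:
  white: 478 × 13/16 = 388.375
  colored: 478 × 3/16 = 89.625
χ² = Σ (O − E)² / E
  white: (395 − 388.375)² / 388.375 = 0.1130
  colored: (83 − 89.625)² / 89.625 = 0.4897
χ² = 0.1130 + 0.4897 = 0.6027 ≈ 0.603
Degrees of freedom = 2 − 1 = 1; critical value at α = 0.05 is 3.841.
Since 0.603 < 3.841, we fail to reject the null hypothesis — the data are consistent with the 13:3 ratio.

0.603; consistent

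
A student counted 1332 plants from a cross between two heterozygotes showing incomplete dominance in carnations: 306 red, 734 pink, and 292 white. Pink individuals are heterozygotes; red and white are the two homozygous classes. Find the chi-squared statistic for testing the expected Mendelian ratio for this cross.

14.180

With incomplete dominance, a heterozygote × heterozygote cross gives a 1:2:1 phenotypic ratio.
Under the 1:2:1 hypothesis (Σ ratio = 4, N = 1332):
  red: 1332 × 1/4 = 333
  pink: 1332 × 2/4 = 666
  white: 1332 × 1/4 = 333
χ² = Σ (O − E)² / E
  red: (306 − 333)² / 333 = 2.1892
  pink: (734 − 666)² / 666 = 6.9429
  white: (292 − 333)² / 333 = 5.0480
χ² = 2.1892 + 6.9429 + 5.0480 = 14.1801 ≈ 14.180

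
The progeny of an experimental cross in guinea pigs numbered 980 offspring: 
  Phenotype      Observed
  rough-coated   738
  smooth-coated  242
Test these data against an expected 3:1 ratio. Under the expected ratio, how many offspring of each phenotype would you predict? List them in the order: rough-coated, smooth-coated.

The 3:1 ratio has 4 parts, so with N = 980 the expected counts are:
  rough-coated: 980 × 3/4 = 735
  smooth-coated: 980 × 1/4 = 245

735, 245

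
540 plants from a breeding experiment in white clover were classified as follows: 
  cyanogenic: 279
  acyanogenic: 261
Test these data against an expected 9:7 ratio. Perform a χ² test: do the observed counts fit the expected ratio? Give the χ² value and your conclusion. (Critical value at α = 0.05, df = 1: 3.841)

Under the 9:7 hypothesis (Σ ratio = 16, N = 540):
  cyanogenic: 540 × 9/16 = 303.75
  acyanogenic: 540 × 7/16 = 236.25
χ² = Σ (O − E)² / E
  cyanogenic: (279 − 303.75)² / 303.75 = 2.0167
  acyanogenic: (261 − 236.25)² / 236.25 = 2.5929
χ² = 2.0167 + 2.5929 = 4.6096 ≈ 4.610
Degrees of freedom = 2 − 1 = 1; critical value at α = 0.05 is 3.841.
Since 4.610 > 3.841, we reject the null hypothesis — the data do not fit the 9:7 ratio.

4.610; not consistent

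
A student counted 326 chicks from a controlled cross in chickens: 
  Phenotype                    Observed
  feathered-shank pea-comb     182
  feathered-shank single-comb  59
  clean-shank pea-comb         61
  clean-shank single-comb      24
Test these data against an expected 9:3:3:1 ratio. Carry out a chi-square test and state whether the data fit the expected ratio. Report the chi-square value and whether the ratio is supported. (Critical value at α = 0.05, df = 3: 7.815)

Expected counts for N = 326 under a 9:3:3:1 ratio (total parts = 16):
  feathered-shank pea-comb: 326 × 9/16 = 183.375
  feathered-shank single-comb: 326 × 3/16 = 61.125
  clean-shank pea-comb: 326 × 3/16 = 61.125
  clean-shank single-comb: 326 × 1/16 = 20.375
χ² = Σ (O − E)² / E
  feathered-shank pea-comb: (182 − 183.375)² / 183.375 = 0.0103
  feathered-shank single-comb: (59 − 61.125)² / 61.125 = 0.0739
  clean-shank pea-comb: (61 − 61.125)² / 61.125 = 0.0003
  clean-shank single-comb: (24 − 20.375)² / 20.375 = 0.6449
χ² = 0.0103 + 0.0739 + 0.0003 + 0.6449 = 0.7294 ≈ 0.729
Degrees of freedom = 4 − 1 = 3; critical value at α = 0.05 is 7.815.
Since 0.729 < 7.815, we fail to reject the null hypothesis — the data are consistent with the 9:3:3:1 ratio.

0.729; consistent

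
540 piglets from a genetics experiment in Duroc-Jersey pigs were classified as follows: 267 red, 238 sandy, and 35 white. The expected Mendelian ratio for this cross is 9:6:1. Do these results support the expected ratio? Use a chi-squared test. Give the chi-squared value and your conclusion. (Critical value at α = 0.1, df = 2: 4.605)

The 9:6:1 ratio has 16 parts, so with N = 540 the expected counts are:
  red: 540 × 9/16 = 303.75
  sandy: 540 × 6/16 = 202.5
  white: 540 × 1/16 = 33.75
χ² = Σ (O − E)² / E
  red: (267 − 303.75)² / 303.75 = 4.4463
  sandy: (238 − 202.5)² / 202.5 = 6.2235
  white: (35 − 33.75)² / 33.75 = 0.0463
χ² = 4.4463 + 6.2235 + 0.0463 = 10.7161 ≈ 10.716
Degrees of freedom = 3 − 1 = 2; critical value at α = 0.1 is 4.605.
Since 10.716 > 4.605, we reject the null hypothesis — the data do not fit the 9:6:1 ratio.

10.716; not consistent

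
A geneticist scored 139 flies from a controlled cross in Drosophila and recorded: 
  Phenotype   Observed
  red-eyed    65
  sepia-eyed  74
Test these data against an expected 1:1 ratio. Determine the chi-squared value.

0.583

The 1:1 ratio has 2 parts, so with N = 139 the expected counts are:
  red-eyed: 139 × 1/2 = 69.5
  sepia-eyed: 139 × 1/2 = 69.5
χ² = Σ (O − E)² / E
  red-eyed: (65 − 69.5)² / 69.5 = 0.2914
  sepia-eyed: (74 − 69.5)² / 69.5 = 0.2914
χ² = 0.2914 + 0.2914 = 0.5828 ≈ 0.583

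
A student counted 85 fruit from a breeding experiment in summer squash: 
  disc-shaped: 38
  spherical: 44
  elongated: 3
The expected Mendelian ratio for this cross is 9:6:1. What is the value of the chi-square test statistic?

7.633

Expected counts for N = 85 under a 9:6:1 ratio (total parts = 16):
  disc-shaped: 85 × 9/16 = 47.8125
  spherical: 85 × 6/16 = 31.875
  elongated: 85 × 1/16 = 5.3125
χ² = Σ (O − E)² / E
  disc-shaped: (38 − 47.8125)² / 47.8125 = 2.0138
  spherical: (44 − 31.875)² / 31.875 = 4.6123
  elongated: (3 − 5.3125)² / 5.3125 = 1.0066
χ² = 2.0138 + 4.6123 + 1.0066 = 7.6327 ≈ 7.633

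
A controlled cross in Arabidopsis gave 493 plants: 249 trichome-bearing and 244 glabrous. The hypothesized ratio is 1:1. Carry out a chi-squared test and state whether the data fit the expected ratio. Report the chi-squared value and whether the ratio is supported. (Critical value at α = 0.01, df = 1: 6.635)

Expected counts for N = 493 under a 1:1 ratio (total parts = 2):
  trichome-bearing: 493 × 1/2 = 246.5
  glabrous: 493 × 1/2 = 246.5
χ² = Σ (O − E)² / E
  trichome-bearing: (249 − 246.5)² / 246.5 = 0.0254
  glabrous: (244 − 246.5)² / 246.5 = 0.0254
χ² = 0.0254 + 0.0254 = 0.0508 ≈ 0.051
Degrees of freedom = 2 − 1 = 1; critical value at α = 0.01 is 6.635.
Since 0.051 < 6.635, we fail to reject the null hypothesis — the data are consistent with the 1:1 ratio.

0.051; consistent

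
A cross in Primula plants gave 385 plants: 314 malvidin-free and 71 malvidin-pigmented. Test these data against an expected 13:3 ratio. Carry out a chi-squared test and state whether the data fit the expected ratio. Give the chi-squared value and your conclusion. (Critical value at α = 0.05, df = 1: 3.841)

0.024; consistent

Total ratio parts = 16. Expected numbers out of 385:
  malvidin-free: 385 × 13/16 = 312.8125
  malvidin-pigmented: 385 × 3/16 = 72.1875
χ² = Σ (O − E)² / E
  malvidin-free: (314 − 312.8125)² / 312.8125 = 0.0045
  malvidin-pigmented: (71 − 72.1875)² / 72.1875 = 0.0195
χ² = 0.0045 + 0.0195 = 0.024
Degrees of freedom = 2 − 1 = 1; critical value at α = 0.05 is 3.841.
Since 0.024 < 3.841, we fail to reject the null hypothesis — the data are consistent with the 13:3 ratio.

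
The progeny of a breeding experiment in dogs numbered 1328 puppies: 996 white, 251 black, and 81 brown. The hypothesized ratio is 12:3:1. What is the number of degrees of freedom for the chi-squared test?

2

A goodness-of-fit test with 3 phenotype classes has df = 3 − 1 = 2.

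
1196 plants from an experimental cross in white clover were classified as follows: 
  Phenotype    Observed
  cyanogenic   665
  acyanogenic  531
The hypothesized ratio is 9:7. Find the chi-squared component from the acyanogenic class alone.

Under the 9:7 hypothesis (Σ ratio = 16, N = 1196):
  cyanogenic: 1196 × 9/16 = 672.75
  acyanogenic: 1196 × 7/16 = 523.25
Contribution of acyanogenic: (531 − 523.25)² / 523.25 = 0.1148

0.115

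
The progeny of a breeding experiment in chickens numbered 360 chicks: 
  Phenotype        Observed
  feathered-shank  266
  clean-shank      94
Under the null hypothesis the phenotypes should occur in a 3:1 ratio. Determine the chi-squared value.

Expected counts for N = 360 under a 3:1 ratio (total parts = 4):
  feathered-shank: 360 × 3/4 = 270
  clean-shank: 360 × 1/4 = 90
χ² = Σ (O − E)² / E
  feathered-shank: (266 − 270)² / 270 = 0.0593
  clean-shank: (94 − 90)² / 90 = 0.1778
χ² = 0.0593 + 0.1778 = 0.2371 ≈ 0.237

0.237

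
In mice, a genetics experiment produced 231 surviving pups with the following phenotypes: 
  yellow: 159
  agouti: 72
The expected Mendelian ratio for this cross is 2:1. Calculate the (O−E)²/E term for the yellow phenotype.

0.162

Expected counts for N = 231 under a 2:1 ratio (total parts = 3):
  yellow: 231 × 2/3 = 154
  agouti: 231 × 1/3 = 77
Contribution of yellow: (159 − 154)² / 154 = 0.1623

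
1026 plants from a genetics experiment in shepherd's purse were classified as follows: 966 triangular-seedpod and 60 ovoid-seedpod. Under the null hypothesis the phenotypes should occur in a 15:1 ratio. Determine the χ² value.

Under the 15:1 hypothesis (Σ ratio = 16, N = 1026):
  triangular-seedpod: 1026 × 15/16 = 961.875
  ovoid-seedpod: 1026 × 1/16 = 64.125
χ² = Σ (O − E)² / E
  triangular-seedpod: (966 − 961.875)² / 961.875 = 0.0177
  ovoid-seedpod: (60 − 64.125)² / 64.125 = 0.2654
χ² = 0.0177 + 0.2654 = 0.2831 ≈ 0.283

0.283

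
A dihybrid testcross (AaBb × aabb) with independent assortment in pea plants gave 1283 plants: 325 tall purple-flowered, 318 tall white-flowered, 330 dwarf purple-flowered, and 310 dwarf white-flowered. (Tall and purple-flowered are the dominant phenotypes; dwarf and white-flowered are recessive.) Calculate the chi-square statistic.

A dihybrid testcross with independent assortment gives a 1:1:1:1 ratio.
The 1:1:1:1 ratio has 4 parts, so with N = 1283 the expected counts are:
  tall purple-flowered: 1283 × 1/4 = 320.75
  tall white-flowered: 1283 × 1/4 = 320.75
  dwarf purple-flowered: 1283 × 1/4 = 320.75
  dwarf white-flowered: 1283 × 1/4 = 320.75
χ² = Σ (O − E)² / E
  tall purple-flowered: (325 − 320.75)² / 320.75 = 0.0563
  tall white-flowered: (318 − 320.75)² / 320.75 = 0.0236
  dwarf purple-flowered: (330 − 320.75)² / 320.75 = 0.2668
  dwarf white-flowered: (310 − 320.75)² / 320.75 = 0.3603
χ² = 0.0563 + 0.0236 + 0.2668 + 0.3603 = 0.707

0.707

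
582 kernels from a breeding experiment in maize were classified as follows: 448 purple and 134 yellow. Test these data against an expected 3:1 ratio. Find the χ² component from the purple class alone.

Total ratio parts = 4. Expected numbers out of 582:
  purple: 582 × 3/4 = 436.5
  yellow: 582 × 1/4 = 145.5
Contribution of purple: (448 − 436.5)² / 436.5 = 0.3030

0.303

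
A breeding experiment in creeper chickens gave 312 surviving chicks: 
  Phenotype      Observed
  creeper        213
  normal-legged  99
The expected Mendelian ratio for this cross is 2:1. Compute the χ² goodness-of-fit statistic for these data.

0.361

Under the 2:1 hypothesis (Σ ratio = 3, N = 312):
  creeper: 312 × 2/3 = 208
  normal-legged: 312 × 1/3 = 104
χ² = Σ (O − E)² / E
  creeper: (213 − 208)² / 208 = 0.1202
  normal-legged: (99 − 104)² / 104 = 0.2404
χ² = 0.1202 + 0.2404 = 0.3606 ≈ 0.361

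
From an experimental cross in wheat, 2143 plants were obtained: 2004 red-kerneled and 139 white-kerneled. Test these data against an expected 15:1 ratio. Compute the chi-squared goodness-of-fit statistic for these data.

0.204

The 15:1 ratio has 16 parts, so with N = 2143 the expected counts are:
  red-kerneled: 2143 × 15/16 = 2009.0625
  white-kerneled: 2143 × 1/16 = 133.9375
χ² = Σ (O − E)² / E
  red-kerneled: (2004 − 2009.0625)² / 2009.0625 = 0.0128
  white-kerneled: (139 − 133.9375)² / 133.9375 = 0.1913
χ² = 0.0128 + 0.1913 = 0.2041 ≈ 0.204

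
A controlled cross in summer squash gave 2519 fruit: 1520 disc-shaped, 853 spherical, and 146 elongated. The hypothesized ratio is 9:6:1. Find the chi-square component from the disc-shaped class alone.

7.496

The 9:6:1 ratio has 16 parts, so with N = 2519 the expected counts are:
  disc-shaped: 2519 × 9/16 = 1416.9375
  spherical: 2519 × 6/16 = 944.625
  elongated: 2519 × 1/16 = 157.4375
Contribution of disc-shaped: (1520 − 1416.9375)² / 1416.9375 = 7.4964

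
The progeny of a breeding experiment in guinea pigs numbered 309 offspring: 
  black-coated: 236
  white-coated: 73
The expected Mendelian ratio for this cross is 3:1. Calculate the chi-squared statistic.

0.312

Total ratio parts = 4. Expected numbers out of 309:
  black-coated: 309 × 3/4 = 231.75
  white-coated: 309 × 1/4 = 77.25
χ² = Σ (O − E)² / E
  black-coated: (236 − 231.75)² / 231.75 = 0.0779
  white-coated: (73 − 77.25)² / 77.25 = 0.2338
χ² = 0.0779 + 0.2338 = 0.3117 ≈ 0.312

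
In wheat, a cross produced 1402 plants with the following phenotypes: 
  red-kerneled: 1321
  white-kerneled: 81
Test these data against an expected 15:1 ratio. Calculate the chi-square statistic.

0.534

Expected counts for N = 1402 under a 15:1 ratio (total parts = 16):
  red-kerneled: 1402 × 15/16 = 1314.375
  white-kerneled: 1402 × 1/16 = 87.625
χ² = Σ (O − E)² / E
  red-kerneled: (1321 − 1314.375)² / 1314.375 = 0.0334
  white-kerneled: (81 − 87.625)² / 87.625 = 0.5009
χ² = 0.0334 + 0.5009 = 0.5343 ≈ 0.534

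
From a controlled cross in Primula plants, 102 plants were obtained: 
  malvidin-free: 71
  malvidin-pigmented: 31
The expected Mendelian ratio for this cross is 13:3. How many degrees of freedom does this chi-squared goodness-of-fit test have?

A goodness-of-fit test with 2 phenotype classes has df = 2 − 1 = 1.

1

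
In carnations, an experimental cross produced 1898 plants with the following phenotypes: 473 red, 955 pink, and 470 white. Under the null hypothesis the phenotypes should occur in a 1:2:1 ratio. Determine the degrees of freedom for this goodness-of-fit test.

A goodness-of-fit test with 3 phenotype classes has df = 3 − 1 = 2.

2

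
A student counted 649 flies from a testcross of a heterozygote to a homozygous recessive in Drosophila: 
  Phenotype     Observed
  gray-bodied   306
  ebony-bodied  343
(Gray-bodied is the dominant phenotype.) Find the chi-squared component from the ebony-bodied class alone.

1.055

A testcross of a heterozygote (Aa × aa) gives a 1:1 phenotypic ratio.
Total ratio parts = 2. Expected numbers out of 649:
  gray-bodied: 649 × 1/2 = 324.5
  ebony-bodied: 649 × 1/2 = 324.5
Contribution of ebony-bodied: (343 − 324.5)² / 324.5 = 1.0547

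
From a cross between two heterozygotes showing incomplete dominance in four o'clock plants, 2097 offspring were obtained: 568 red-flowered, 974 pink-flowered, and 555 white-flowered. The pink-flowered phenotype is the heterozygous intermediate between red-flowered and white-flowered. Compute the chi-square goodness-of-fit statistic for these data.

10.748

With incomplete dominance, a heterozygote × heterozygote cross gives a 1:2:1 phenotypic ratio.
Total ratio parts = 4. Expected numbers out of 2097:
  red-flowered: 2097 × 1/4 = 524.25
  pink-flowered: 2097 × 2/4 = 1048.5
  white-flowered: 2097 × 1/4 = 524.25
χ² = Σ (O − E)² / E
  red-flowered: (568 − 524.25)² / 524.25 = 3.6510
  pink-flowered: (974 − 1048.5)² / 1048.5 = 5.2935
  white-flowered: (555 − 524.25)² / 524.25 = 1.8036
χ² = 3.6510 + 5.2935 + 1.8036 = 10.7481 ≈ 10.748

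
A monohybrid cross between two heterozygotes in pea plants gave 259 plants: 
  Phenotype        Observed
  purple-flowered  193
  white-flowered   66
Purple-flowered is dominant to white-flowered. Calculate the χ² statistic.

For a monohybrid cross between heterozygotes with complete dominance, the expected phenotypic ratio is 3:1.
Under the 3:1 hypothesis (Σ ratio = 4, N = 259):
  purple-flowered: 259 × 3/4 = 194.25
  white-flowered: 259 × 1/4 = 64.75
χ² = Σ (O − E)² / E
  purple-flowered: (193 − 194.25)² / 194.25 = 0.0080
  white-flowered: (66 − 64.75)² / 64.75 = 0.0241
χ² = 0.0080 + 0.0241 = 0.0321 ≈ 0.032

0.032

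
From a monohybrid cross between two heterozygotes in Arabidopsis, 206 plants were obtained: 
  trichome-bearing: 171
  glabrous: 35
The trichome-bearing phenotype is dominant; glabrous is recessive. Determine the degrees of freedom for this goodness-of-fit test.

For a monohybrid cross between heterozygotes with complete dominance, the expected phenotypic ratio is 3:1.
A goodness-of-fit test with 2 phenotype classes has df = 2 − 1 = 1.

1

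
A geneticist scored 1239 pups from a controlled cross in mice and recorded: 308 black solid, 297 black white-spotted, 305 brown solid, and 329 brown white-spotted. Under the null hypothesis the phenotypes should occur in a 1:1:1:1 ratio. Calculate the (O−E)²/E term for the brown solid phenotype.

0.073

Total ratio parts = 4. Expected numbers out of 1239:
  black solid: 1239 × 1/4 = 309.75
  black white-spotted: 1239 × 1/4 = 309.75
  brown solid: 1239 × 1/4 = 309.75
  brown white-spotted: 1239 × 1/4 = 309.75
Contribution of brown solid: (305 − 309.75)² / 309.75 = 0.0728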